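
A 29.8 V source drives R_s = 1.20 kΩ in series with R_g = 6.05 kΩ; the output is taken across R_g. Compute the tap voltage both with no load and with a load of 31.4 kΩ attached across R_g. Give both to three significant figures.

Unloaded: 24.9 V; loaded: 24.1 V

Open-circuit: V = 29.8 × 6.05/(1.20 + 6.05) = 24.9 V.
With the load, R_g becomes R_g‖R_L = 5.073 kΩ, so V = 29.8 × 5.073/6.273 = 24.1 V.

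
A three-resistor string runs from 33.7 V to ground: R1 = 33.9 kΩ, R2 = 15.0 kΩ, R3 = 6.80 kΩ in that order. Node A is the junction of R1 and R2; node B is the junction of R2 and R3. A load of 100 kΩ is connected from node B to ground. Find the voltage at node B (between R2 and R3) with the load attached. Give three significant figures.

V ≈ 3.88 V

At node B, R3 is in parallel with the load: R3‖R_L = 6.367 kΩ.
Below node A the resistance is R2 + (R3‖R_L) = 21.37 kΩ, so V_A = 33.7 × 21.37/55.27 = 13.03 V.
Then V_B = V_A × (R3‖R_L)/(R2 + R3‖R_L) = 13.03 × 6.367/21.37 = 3.88 V.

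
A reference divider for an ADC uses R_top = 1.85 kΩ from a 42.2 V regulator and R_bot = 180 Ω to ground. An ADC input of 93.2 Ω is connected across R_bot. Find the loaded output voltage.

V_out ≈ 1.36 V

The load sits in parallel with R_bot: R_bot‖R_L = (180 × 93.2) / (180 + 93.2) = 61.41 Ω.
V_out = 42.2 × 61.41 / (1850 + 61.41) = 42.2 × 61.41/1911 = 1.36 V.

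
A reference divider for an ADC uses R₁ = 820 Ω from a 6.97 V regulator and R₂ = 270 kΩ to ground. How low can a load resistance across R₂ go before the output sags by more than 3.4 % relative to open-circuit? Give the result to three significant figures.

R_L(min) ≈ 23.2 kΩ

Output resistance R_th = R₁‖R₂ = (820 × 270000)/270800 = 817.5 Ω.
The fractional drop is R_th/(R_th + R_L); requiring this ≤ 0.0340 gives R_L ≥ R_th(1/0.0340 − 1) = 817.5 × 28.41 = 23.2 kΩ.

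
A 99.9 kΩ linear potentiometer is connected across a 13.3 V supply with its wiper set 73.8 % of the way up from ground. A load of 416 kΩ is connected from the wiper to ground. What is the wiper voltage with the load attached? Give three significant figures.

The wiper splits the pot into (1−α)R = 26.17 kΩ above and αR = 73.73 kΩ below.
Lower section ‖ load = 62.63 kΩ.
V_wiper = 13.3 × 62.63/(26.17 + 62.63) = 9.38 V.

V ≈ 9.38 V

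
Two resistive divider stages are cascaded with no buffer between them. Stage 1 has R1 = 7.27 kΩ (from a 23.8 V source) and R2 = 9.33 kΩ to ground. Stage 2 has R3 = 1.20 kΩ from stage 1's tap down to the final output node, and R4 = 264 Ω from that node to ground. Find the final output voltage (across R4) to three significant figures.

V_out ≈ 0.636 V

Stage 2 presents R3+R4 = 1464 Ω as a load on stage 1's tap.
Stage 1's lower leg becomes R2‖(R3+R4) = 1265 Ω, so V_mid = 23.8 × 1265/8535 = 3.529 V.
Stage 2 is itself unloaded: V_out = V_mid × R4/(R3+R4) = 3.529 × 264/1464 = 0.636 V.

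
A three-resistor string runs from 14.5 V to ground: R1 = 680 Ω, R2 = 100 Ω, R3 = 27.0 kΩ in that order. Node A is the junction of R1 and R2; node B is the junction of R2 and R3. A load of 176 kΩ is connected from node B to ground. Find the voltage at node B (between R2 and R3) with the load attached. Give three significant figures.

At node B, R3 is in parallel with the load: R3‖R_L = 23410 Ω.
Below node A the resistance is R2 + (R3‖R_L) = 23510 Ω, so V_A = 14.5 × 23510/24190 = 14.09 V.
Then V_B = V_A × (R3‖R_L)/(R2 + R3‖R_L) = 14.09 × 23410/23510 = 14.0 V.

V ≈ 14.0 V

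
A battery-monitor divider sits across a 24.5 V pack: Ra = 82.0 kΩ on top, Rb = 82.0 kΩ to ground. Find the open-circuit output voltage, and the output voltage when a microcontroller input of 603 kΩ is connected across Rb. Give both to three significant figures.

Open-circuit: V = 24.5 × 82.0/(82.0 + 82.0) = 12.2 V.
With the load, Rb becomes Rb‖R_L = 72.18 kΩ, so V = 24.5 × 72.18/154.2 = 11.5 V.

Unloaded: 12.2 V; loaded: 11.5 V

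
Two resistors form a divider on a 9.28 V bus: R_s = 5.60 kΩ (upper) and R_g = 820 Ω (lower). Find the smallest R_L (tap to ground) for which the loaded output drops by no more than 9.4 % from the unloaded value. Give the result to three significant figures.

R_L(min) ≈ 6.89 kΩ

Output resistance R_th = R_s‖R_g = (5600 × 820)/6420 = 715.3 Ω.
The fractional drop is R_th/(R_th + R_L); requiring this ≤ 0.0940 gives R_L ≥ R_th(1/0.0940 − 1) = 715.3 × 9.638 = 6.89 kΩ.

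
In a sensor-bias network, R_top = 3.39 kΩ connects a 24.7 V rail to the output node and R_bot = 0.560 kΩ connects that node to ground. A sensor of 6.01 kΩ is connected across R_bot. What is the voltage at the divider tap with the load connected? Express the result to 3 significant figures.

V_out ≈ 3.24 V

The load sits in parallel with R_bot: R_bot‖R_L = (560 × 6010) / (560 + 6010) = 512.3 Ω.
V_out = 24.7 × 512.3 / (3390 + 512.3) = 24.7 × 512.3/3902 = 3.24 V.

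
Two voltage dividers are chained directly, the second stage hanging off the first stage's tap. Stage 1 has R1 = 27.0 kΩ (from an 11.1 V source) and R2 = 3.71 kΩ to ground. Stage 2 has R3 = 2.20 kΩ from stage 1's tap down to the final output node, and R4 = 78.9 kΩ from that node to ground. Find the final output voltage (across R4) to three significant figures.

Stage 2 presents R3+R4 = 81.10 kΩ as a load on stage 1's tap.
Stage 1's lower leg becomes R2‖(R3+R4) = 3.548 kΩ, so V_mid = 11.1 × 3.548/30.55 = 1.289 V.
Stage 2 is itself unloaded: V_out = V_mid × R4/(R3+R4) = 1.289 × 78.9/81.10 = 1.25 V.

V_out ≈ 1.25 V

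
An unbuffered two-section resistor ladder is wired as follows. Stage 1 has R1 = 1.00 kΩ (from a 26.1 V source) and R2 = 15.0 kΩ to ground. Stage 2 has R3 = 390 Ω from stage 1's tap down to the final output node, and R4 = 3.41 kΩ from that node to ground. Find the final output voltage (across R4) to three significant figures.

V_out ≈ 17.6 V

Stage 2 presents R3+R4 = 3800 Ω as a load on stage 1's tap.
Stage 1's lower leg becomes R2‖(R3+R4) = 3032 Ω, so V_mid = 26.1 × 3032/4032 = 19.63 V.
Stage 2 is itself unloaded: V_out = V_mid × R4/(R3+R4) = 19.63 × 3410/3800 = 17.6 V.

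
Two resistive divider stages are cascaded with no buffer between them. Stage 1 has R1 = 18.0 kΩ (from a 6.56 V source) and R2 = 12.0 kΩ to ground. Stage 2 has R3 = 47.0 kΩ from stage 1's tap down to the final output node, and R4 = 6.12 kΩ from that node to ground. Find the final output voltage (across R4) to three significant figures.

V_out ≈ 0.266 V

Stage 2 presents R3+R4 = 53.12 kΩ as a load on stage 1's tap.
Stage 1's lower leg becomes R2‖(R3+R4) = 9.789 kΩ, so V_mid = 6.56 × 9.789/27.79 = 2.311 V.
Stage 2 is itself unloaded: V_out = V_mid × R4/(R3+R4) = 2.311 × 6.12/53.12 = 0.266 V.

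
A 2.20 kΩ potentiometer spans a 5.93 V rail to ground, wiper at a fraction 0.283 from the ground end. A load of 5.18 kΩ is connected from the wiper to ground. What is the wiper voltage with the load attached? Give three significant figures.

The wiper splits the pot into (1−α)R = 1577 Ω above and αR = 622.6 Ω below.
Lower section ‖ load = 555.8 Ω.
V_wiper = 5.93 × 555.8/(1577 + 555.8) = 1.55 V.

V ≈ 1.55 V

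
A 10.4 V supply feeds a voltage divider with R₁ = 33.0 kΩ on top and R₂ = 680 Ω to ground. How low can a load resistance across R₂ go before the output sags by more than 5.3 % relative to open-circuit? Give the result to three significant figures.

Output resistance R_th = R₁‖R₂ = (33000 × 680)/33680 = 666.3 Ω.
The fractional drop is R_th/(R_th + R_L); requiring this ≤ 0.0530 gives R_L ≥ R_th(1/0.0530 − 1) = 666.3 × 17.87 = 11.9 kΩ.

R_L(min) ≈ 11.9 kΩ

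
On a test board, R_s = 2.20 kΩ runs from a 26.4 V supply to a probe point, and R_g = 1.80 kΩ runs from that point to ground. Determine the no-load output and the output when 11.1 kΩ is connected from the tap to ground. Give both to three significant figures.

Unloaded: 11.9 V; loaded: 10.9 V

Open-circuit: V = 26.4 × 1.80/(2.20 + 1.80) = 11.9 V.
With the load, R_g becomes R_g‖R_L = 1.549 kΩ, so V = 26.4 × 1.549/3.749 = 10.9 V.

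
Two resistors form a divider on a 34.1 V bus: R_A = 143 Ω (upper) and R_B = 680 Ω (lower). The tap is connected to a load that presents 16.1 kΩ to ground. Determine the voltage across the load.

V_out ≈ 28.0 V

The load sits in parallel with R_B: R_B‖R_L = (680 × 16100) / (680 + 16100) = 652.4 Ω.
V_out = 34.1 × 652.4 / (143 + 652.4) = 34.1 × 652.4/795.4 = 28.0 V.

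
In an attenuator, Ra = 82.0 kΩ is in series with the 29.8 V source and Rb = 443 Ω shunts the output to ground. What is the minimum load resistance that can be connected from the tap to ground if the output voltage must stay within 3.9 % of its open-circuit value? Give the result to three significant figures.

R_L(min) ≈ 10.9 kΩ

Output resistance R_th = Ra‖Rb = (82000 × 443)/82440 = 440.6 Ω.
The fractional drop is R_th/(R_th + R_L); requiring this ≤ 0.0390 gives R_L ≥ R_th(1/0.0390 − 1) = 440.6 × 24.64 = 10.9 kΩ.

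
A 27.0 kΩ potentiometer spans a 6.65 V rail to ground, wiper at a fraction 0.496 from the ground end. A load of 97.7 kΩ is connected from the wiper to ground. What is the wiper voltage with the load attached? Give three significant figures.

V ≈ 3.09 V

The wiper splits the pot into (1−α)R = 13.61 kΩ above and αR = 13.39 kΩ below.
Lower section ‖ load = 11.78 kΩ.
V_wiper = 6.65 × 11.78/(13.61 + 11.78) = 3.09 V.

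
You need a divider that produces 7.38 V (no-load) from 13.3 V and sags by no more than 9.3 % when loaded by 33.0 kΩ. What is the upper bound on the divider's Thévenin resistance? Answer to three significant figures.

Loading drop = R_th/(R_th + R_L) ≤ 0.0930, so R_th ≤ R_L · ε/(1−ε) = 33.0 kΩ × 0.0930/0.9070 = 3.38 kΩ.
(Any R1, R2 with R2/(R1+R2) = 0.555 and R1‖R2 ≤ 3.38 kΩ will meet the spec.)

R_th ≤ 3.38 kΩ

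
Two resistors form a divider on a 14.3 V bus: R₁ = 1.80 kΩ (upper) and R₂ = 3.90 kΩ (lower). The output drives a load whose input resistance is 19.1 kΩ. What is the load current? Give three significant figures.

R₂‖R_L = 3.239 kΩ; V_out = 14.3 × 3.239/5.039 = 9.192 V.
I_L = V_out / R_L = 9.192 / 19.1 kΩ = 0.481 mA.

I_L ≈ 0.481 mA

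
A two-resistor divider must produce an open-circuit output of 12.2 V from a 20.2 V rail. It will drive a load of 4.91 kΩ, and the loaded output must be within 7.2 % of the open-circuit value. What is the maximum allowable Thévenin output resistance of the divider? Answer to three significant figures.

Loading drop = R_th/(R_th + R_L) ≤ 0.0720, so R_th ≤ R_L · ε/(1−ε) = 4.91 kΩ × 0.0720/0.9280 = 381 Ω.
(Any R1, R2 with R2/(R1+R2) = 0.604 and R1‖R2 ≤ 381 Ω will meet the spec.)

R_th ≤ 381 Ω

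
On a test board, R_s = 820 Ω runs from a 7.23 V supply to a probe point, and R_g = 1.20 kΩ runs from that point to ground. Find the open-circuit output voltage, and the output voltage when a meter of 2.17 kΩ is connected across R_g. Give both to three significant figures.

Open-circuit: V = 7.23 × 1200/(820 + 1200) = 4.30 V.
With the load, R_g becomes R_g‖R_L = 772.7 Ω, so V = 7.23 × 772.7/1593 = 3.51 V.

Unloaded: 4.30 V; loaded: 3.51 V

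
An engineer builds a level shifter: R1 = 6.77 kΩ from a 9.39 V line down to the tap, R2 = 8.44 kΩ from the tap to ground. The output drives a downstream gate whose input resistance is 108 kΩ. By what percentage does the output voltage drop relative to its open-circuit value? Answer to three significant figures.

3.36 %

The divider's output (Thévenin) resistance is R1‖R2 = 3.757 kΩ.
Fractional drop under load = R_th/(R_th + R_L) = 3.757 / (3.757 + 108) = 0.03361.
So the output falls by 3.36 %.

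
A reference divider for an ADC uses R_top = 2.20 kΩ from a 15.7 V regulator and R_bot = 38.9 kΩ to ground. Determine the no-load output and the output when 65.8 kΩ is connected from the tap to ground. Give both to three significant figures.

Open-circuit: V = 15.7 × 38.9/(2.20 + 38.9) = 14.9 V.
With the load, R_bot becomes R_bot‖R_L = 24.45 kΩ, so V = 15.7 × 24.45/26.65 = 14.4 V.

Unloaded: 14.9 V; loaded: 14.4 V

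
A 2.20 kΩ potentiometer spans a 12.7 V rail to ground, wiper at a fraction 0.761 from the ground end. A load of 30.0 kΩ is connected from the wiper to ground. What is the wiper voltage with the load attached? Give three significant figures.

V ≈ 9.54 V

The wiper splits the pot into (1−α)R = 525.8 Ω above and αR = 1674 Ω below.
Lower section ‖ load = 1586 Ω.
V_wiper = 12.7 × 1586/(525.8 + 1586) = 9.54 V.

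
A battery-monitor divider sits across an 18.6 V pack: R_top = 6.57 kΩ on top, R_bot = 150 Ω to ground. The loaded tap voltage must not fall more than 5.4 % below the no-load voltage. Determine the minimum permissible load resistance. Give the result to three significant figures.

Output resistance R_th = R_top‖R_bot = (6570 × 150)/6720 = 146.7 Ω.
The fractional drop is R_th/(R_th + R_L); requiring this ≤ 0.0540 gives R_L ≥ R_th(1/0.0540 − 1) = 146.7 × 17.52 = 2.57 kΩ.

R_L(min) ≈ 2.57 kΩ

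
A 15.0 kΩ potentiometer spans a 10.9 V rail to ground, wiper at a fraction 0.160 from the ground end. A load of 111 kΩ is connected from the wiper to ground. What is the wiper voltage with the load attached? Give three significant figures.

V ≈ 1.71 V

The wiper splits the pot into (1−α)R = 12.60 kΩ above and αR = 2.400 kΩ below.
Lower section ‖ load = 2.349 kΩ.
V_wiper = 10.9 × 2.349/(12.60 + 2.349) = 1.71 V.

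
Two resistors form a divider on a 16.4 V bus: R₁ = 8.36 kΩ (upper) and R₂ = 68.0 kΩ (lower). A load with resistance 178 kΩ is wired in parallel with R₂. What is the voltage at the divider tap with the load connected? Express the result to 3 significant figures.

The load sits in parallel with R₂: R₂‖R_L = (68.0 × 178) / (68.0 + 178) = 49.20 kΩ.
V_out = 16.4 × 49.20 / (8.36 + 49.20) = 16.4 × 49.20/57.56 = 14.0 V.

V_out ≈ 14.0 V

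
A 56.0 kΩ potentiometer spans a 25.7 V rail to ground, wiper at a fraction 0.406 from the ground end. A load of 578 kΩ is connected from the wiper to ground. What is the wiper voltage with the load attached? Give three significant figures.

The wiper splits the pot into (1−α)R = 33.26 kΩ above and αR = 22.74 kΩ below.
Lower section ‖ load = 21.88 kΩ.
V_wiper = 25.7 × 21.88/(33.26 + 21.88) = 10.2 V.

V ≈ 10.2 V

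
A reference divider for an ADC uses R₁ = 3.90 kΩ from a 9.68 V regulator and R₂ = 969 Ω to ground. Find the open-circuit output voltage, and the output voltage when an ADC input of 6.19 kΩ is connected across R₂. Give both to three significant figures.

Open-circuit: V = 9.68 × 969/(3900 + 969) = 1.93 V.
With the load, R₂ becomes R₂‖R_L = 837.8 Ω, so V = 9.68 × 837.8/4738 = 1.71 V.

Unloaded: 1.93 V; loaded: 1.71 V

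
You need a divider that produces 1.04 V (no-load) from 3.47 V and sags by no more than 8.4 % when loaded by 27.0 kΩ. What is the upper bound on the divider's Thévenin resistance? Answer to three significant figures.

Loading drop = R_th/(R_th + R_L) ≤ 0.0840, so R_th ≤ R_L · ε/(1−ε) = 27.0 kΩ × 0.0840/0.9160 = 2.48 kΩ.

R_th ≤ 2.48 kΩ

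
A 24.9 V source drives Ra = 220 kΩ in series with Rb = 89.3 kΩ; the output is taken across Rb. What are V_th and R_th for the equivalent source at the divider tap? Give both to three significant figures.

V_th is the open-circuit tap voltage: 24.9 × 89.3/(220 + 89.3) = 7.19 V.
With the supply zeroed, Ra and Rb appear in parallel from the tap: R_th = Ra‖Rb = (220 × 89.3)/309.3 = 63.5 kΩ.

V_th = 7.19 V, R_th = 63.5 kΩ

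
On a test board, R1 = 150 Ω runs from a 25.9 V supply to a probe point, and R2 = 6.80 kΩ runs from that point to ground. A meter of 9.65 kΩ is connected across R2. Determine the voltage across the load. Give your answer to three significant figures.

The load sits in parallel with R2: R2‖R_L = (6800 × 9650) / (6800 + 9650) = 3989 Ω.
V_out = 25.9 × 3989 / (150 + 3989) = 25.9 × 3989/4139 = 25.0 V.

V_out ≈ 25.0 V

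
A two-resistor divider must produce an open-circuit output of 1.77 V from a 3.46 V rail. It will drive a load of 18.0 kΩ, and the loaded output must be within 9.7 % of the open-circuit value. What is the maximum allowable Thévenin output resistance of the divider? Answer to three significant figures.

Loading drop = R_th/(R_th + R_L) ≤ 0.0970, so R_th ≤ R_L · ε/(1−ε) = 18.0 kΩ × 0.0970/0.9030 = 1.93 kΩ.

R_th ≤ 1.93 kΩ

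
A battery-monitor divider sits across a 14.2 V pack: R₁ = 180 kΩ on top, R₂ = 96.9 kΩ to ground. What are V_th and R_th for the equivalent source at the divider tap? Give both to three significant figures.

V_th = 4.97 V, R_th = 63.0 kΩ

V_th is the open-circuit tap voltage: 14.2 × 96.9/(180 + 96.9) = 4.97 V.
With the supply zeroed, R₁ and R₂ appear in parallel from the tap: R_th = R₁‖R₂ = (180 × 96.9)/276.9 = 63.0 kΩ.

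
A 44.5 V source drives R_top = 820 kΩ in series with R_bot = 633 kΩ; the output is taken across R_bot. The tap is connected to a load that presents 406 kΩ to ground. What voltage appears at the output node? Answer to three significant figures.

V_out ≈ 10.3 V

The load sits in parallel with R_bot: R_bot‖R_L = (633 × 406) / (633 + 406) = 247.4 kΩ.
V_out = 44.5 × 247.4 / (820 + 247.4) = 44.5 × 247.4/1067 = 10.3 V.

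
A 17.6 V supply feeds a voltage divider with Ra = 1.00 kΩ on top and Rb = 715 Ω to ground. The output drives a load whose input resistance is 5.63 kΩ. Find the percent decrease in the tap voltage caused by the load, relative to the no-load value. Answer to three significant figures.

6.89 %

The divider's output (Thévenin) resistance is Ra‖Rb = 416.9 Ω.
Fractional drop under load = R_th/(R_th + R_L) = 416.9 / (416.9 + 5630) = 0.06895.
So the output falls by 6.89 %.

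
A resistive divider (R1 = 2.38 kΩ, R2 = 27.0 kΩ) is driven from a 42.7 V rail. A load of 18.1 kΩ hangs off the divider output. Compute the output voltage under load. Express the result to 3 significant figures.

V_out ≈ 35.0 V

The load sits in parallel with R2: R2‖R_L = (27.0 × 18.1) / (27.0 + 18.1) = 10.84 kΩ.
V_out = 42.7 × 10.84 / (2.38 + 10.84) = 42.7 × 10.84/13.22 = 35.0 V.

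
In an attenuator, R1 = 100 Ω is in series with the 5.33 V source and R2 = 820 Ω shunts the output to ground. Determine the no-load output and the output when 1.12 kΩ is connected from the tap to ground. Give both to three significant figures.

Unloaded: 4.75 V; loaded: 4.40 V

Open-circuit: V = 5.33 × 820/(100 + 820) = 4.75 V.
With the load, R2 becomes R2‖R_L = 473.4 Ω, so V = 5.33 × 473.4/573.4 = 4.40 V.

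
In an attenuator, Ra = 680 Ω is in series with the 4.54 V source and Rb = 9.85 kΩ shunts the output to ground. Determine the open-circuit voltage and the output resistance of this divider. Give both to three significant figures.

V_th = 4.25 V, R_th = 636 Ω

V_th is the open-circuit tap voltage: 4.54 × 9850/(680 + 9850) = 4.25 V.
With the supply zeroed, Ra and Rb appear in parallel from the tap: R_th = Ra‖Rb = (680 × 9850)/10530 = 636 Ω.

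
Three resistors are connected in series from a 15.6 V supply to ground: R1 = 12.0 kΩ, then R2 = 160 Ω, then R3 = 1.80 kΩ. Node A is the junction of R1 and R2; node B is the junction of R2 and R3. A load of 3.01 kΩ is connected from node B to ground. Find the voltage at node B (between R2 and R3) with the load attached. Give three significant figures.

V ≈ 1.32 V

At node B, R3 is in parallel with the load: R3‖R_L = 1126 Ω.
Below node A the resistance is R2 + (R3‖R_L) = 1286 Ω, so V_A = 15.6 × 1286/13290 = 1.510 V.
Then V_B = V_A × (R3‖R_L)/(R2 + R3‖R_L) = 1.510 × 1126/1286 = 1.32 V.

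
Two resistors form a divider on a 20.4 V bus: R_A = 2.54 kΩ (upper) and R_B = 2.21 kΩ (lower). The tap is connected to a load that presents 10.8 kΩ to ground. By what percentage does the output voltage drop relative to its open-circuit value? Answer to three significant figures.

9.86 %

The divider's output (Thévenin) resistance is R_A‖R_B = 1.182 kΩ.
Fractional drop under load = R_th/(R_th + R_L) = 1.182 / (1.182 + 10.8) = 0.09863.
So the output falls by 9.86 %.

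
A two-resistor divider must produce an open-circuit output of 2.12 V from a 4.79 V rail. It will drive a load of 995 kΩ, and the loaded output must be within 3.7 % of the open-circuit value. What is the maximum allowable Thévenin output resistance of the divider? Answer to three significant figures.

R_th ≤ 38.2 kΩ

Loading drop = R_th/(R_th + R_L) ≤ 0.0370, so R_th ≤ R_L · ε/(1−ε) = 995 kΩ × 0.0370/0.9630 = 38.2 kΩ.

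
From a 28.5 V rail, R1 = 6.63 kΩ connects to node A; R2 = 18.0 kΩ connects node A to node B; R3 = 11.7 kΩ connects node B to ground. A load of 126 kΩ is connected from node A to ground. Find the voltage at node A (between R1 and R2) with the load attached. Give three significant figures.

V ≈ 22.3 V

Below node A the series string R2+R3 = 29.70 kΩ sits in parallel with the 126 kΩ load: 24.03 kΩ.
V_A = 28.5 × 24.03/(6.63 + 24.03) = 22.3 V.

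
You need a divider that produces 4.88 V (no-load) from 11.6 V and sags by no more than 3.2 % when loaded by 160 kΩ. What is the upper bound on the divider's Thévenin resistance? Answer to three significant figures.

Loading drop = R_th/(R_th + R_L) ≤ 0.0320, so R_th ≤ R_L · ε/(1−ε) = 160 kΩ × 0.0320/0.9680 = 5.29 kΩ.

R_th ≤ 5.29 kΩ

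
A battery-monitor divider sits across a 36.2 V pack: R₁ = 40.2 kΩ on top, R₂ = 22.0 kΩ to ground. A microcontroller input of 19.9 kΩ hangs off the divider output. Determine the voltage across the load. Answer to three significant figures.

The load sits in parallel with R₂: R₂‖R_L = (22.0 × 19.9) / (22.0 + 19.9) = 10.45 kΩ.
V_out = 36.2 × 10.45 / (40.2 + 10.45) = 36.2 × 10.45/50.65 = 7.47 V.

V_out ≈ 7.47 V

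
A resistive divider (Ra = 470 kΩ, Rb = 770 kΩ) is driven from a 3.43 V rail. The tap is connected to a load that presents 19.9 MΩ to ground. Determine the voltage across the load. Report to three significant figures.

V_out ≈ 2.10 V

The load sits in parallel with Rb: Rb‖R_L = (770 × 19900) / (770 + 19900) = 741.3 kΩ.
V_out = 3.43 × 741.3 / (470 + 741.3) = 3.43 × 741.3/1211 = 2.10 V.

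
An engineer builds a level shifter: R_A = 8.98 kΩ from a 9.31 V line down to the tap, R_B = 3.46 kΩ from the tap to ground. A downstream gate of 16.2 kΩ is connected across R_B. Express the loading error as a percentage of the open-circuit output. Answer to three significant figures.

13.4 %

The divider's output (Thévenin) resistance is R_A‖R_B = 2.498 kΩ.
Fractional drop under load = R_th/(R_th + R_L) = 2.498 / (2.498 + 16.2) = 0.1336.
So the output falls by 13.4 %.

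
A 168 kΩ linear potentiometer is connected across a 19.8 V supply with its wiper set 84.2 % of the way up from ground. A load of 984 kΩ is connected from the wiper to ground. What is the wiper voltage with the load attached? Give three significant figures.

V ≈ 16.3 V

The wiper splits the pot into (1−α)R = 26.54 kΩ above and αR = 141.5 kΩ below.
Lower section ‖ load = 123.7 kΩ.
V_wiper = 19.8 × 123.7/(26.54 + 123.7) = 16.3 V.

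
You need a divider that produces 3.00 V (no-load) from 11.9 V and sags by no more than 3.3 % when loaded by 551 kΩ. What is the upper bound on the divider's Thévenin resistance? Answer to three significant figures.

R_th ≤ 18.8 kΩ

Loading drop = R_th/(R_th + R_L) ≤ 0.0330, so R_th ≤ R_L · ε/(1−ε) = 551 kΩ × 0.0330/0.9670 = 18.8 kΩ.
(Any R1, R2 with R2/(R1+R2) = 0.252 and R1‖R2 ≤ 18.8 kΩ will meet the spec.)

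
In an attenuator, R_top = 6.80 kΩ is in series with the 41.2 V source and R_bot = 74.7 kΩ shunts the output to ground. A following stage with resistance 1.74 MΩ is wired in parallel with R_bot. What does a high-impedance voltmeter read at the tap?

The load sits in parallel with R_bot: R_bot‖R_L = (74.7 × 1740) / (74.7 + 1740) = 71.63 kΩ.
V_out = 41.2 × 71.63 / (6.80 + 71.63) = 41.2 × 71.63/78.43 = 37.6 V.

V_out ≈ 37.6 V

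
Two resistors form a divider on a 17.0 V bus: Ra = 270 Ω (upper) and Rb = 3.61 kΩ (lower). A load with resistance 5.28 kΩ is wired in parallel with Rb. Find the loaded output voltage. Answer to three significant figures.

V_out ≈ 15.1 V

The load sits in parallel with Rb: Rb‖R_L = (3610 × 5280) / (3610 + 5280) = 2144 Ω.
V_out = 17.0 × 2144 / (270 + 2144) = 17.0 × 2144/2414 = 15.1 V.
(Unloaded it would have been 15.8 V.)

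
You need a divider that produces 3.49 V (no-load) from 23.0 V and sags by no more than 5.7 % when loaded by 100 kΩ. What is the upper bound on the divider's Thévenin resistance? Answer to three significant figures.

Loading drop = R_th/(R_th + R_L) ≤ 0.0570, so R_th ≤ R_L · ε/(1−ε) = 100 kΩ × 0.0570/0.9430 = 6.04 kΩ.

R_th ≤ 6.04 kΩ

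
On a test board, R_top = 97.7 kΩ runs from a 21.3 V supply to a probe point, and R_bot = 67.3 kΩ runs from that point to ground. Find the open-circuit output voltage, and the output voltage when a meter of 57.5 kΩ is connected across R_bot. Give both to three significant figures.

Open-circuit: V = 21.3 × 67.3/(97.7 + 67.3) = 8.69 V.
With the load, R_bot becomes R_bot‖R_L = 31.01 kΩ, so V = 21.3 × 31.01/128.7 = 5.13 V.

Unloaded: 8.69 V; loaded: 5.13 V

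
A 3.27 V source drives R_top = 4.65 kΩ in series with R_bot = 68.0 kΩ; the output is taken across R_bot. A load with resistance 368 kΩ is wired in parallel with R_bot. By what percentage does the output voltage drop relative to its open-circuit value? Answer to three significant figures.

The divider's output (Thévenin) resistance is R_top‖R_bot = 4.352 kΩ.
Fractional drop under load = R_th/(R_th + R_L) = 4.352 / (4.352 + 368) = 0.01169.
So the output falls by 1.17 %.

1.17 %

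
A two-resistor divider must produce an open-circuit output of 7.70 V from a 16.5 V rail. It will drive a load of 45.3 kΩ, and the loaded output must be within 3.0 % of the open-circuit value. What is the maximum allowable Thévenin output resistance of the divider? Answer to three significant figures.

R_th ≤ 1.40 kΩ

Loading drop = R_th/(R_th + R_L) ≤ 0.0300, so R_th ≤ R_L · ε/(1−ε) = 45.3 kΩ × 0.0300/0.9700 = 1.40 kΩ.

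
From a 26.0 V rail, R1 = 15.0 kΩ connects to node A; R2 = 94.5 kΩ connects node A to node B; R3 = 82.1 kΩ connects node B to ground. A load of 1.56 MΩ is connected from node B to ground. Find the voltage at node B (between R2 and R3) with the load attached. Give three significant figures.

V ≈ 10.8 V

At node B, R3 is in parallel with the load: R3‖R_L = 78.00 kΩ.
Below node A the resistance is R2 + (R3‖R_L) = 172.5 kΩ, so V_A = 26.0 × 172.5/187.5 = 23.92 V.
Then V_B = V_A × (R3‖R_L)/(R2 + R3‖R_L) = 23.92 × 78.00/172.5 = 10.8 V.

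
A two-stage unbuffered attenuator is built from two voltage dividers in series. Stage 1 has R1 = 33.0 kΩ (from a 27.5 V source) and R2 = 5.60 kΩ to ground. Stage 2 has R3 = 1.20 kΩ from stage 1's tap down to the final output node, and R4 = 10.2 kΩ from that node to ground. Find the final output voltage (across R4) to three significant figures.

V_out ≈ 2.51 V

Stage 2 presents R3+R4 = 11.40 kΩ as a load on stage 1's tap.
Stage 1's lower leg becomes R2‖(R3+R4) = 3.755 kΩ, so V_mid = 27.5 × 3.755/36.76 = 2.810 V.
Stage 2 is itself unloaded: V_out = V_mid × R4/(R3+R4) = 2.810 × 10.2/11.40 = 2.51 V.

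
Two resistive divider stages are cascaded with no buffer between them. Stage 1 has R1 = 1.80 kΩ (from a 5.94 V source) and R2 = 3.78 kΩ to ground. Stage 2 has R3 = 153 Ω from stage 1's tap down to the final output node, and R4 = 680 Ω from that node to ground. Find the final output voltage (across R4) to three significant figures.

V_out ≈ 1.33 V

Stage 2 presents R3+R4 = 833.0 Ω as a load on stage 1's tap.
Stage 1's lower leg becomes R2‖(R3+R4) = 682.6 Ω, so V_mid = 5.94 × 682.6/2483 = 1.633 V.
Stage 2 is itself unloaded: V_out = V_mid × R4/(R3+R4) = 1.633 × 680/833.0 = 1.33 V.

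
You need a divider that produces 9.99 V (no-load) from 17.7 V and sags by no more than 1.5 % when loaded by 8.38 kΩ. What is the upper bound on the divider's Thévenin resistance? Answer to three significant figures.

Loading drop = R_th/(R_th + R_L) ≤ 0.0150, so R_th ≤ R_L · ε/(1−ε) = 8.38 kΩ × 0.0150/0.9850 = 128 Ω.
(Any R1, R2 with R2/(R1+R2) = 0.564 and R1‖R2 ≤ 128 Ω will meet the spec.)

R_th ≤ 128 Ω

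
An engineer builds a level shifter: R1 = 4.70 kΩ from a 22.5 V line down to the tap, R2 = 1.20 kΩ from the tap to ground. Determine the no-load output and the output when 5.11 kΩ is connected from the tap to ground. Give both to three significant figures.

Unloaded: 4.58 V; loaded: 3.86 V

Open-circuit: V = 22.5 × 1.20/(4.70 + 1.20) = 4.58 V.
With the load, R2 becomes R2‖R_L = 0.9718 kΩ, so V = 22.5 × 0.9718/5.672 = 3.86 V.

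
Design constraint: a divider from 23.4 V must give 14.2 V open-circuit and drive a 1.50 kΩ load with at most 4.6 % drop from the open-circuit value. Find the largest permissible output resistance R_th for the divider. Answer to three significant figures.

R_th ≤ 72.3 Ω

Loading drop = R_th/(R_th + R_L) ≤ 0.0460, so R_th ≤ R_L · ε/(1−ε) = 1.50 kΩ × 0.0460/0.9540 = 72.3 Ω.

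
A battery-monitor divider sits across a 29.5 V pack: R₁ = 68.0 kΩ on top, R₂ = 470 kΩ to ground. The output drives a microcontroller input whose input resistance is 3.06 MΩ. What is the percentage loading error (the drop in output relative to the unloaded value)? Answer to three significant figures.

The divider's output (Thévenin) resistance is R₁‖R₂ = 59.41 kΩ.
Fractional drop under load = R_th/(R_th + R_L) = 59.41 / (59.41 + 3060) = 0.01904.
So the output falls by 1.90 %.

1.90 %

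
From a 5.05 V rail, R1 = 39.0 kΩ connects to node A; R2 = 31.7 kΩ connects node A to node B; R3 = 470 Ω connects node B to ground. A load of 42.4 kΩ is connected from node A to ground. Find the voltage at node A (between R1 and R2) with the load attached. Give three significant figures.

V ≈ 1.61 V

Below node A the series string R2+R3 = 32170 Ω sits in parallel with the 42400 Ω load: 18290 Ω.
V_A = 5.05 × 18290/(39000 + 18290) = 1.61 V.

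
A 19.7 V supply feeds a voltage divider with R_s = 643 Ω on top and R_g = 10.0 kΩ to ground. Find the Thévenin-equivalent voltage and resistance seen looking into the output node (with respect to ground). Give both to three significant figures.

V_th = 18.5 V, R_th = 604 Ω

V_th is the open-circuit tap voltage: 19.7 × 10000/(643 + 10000) = 18.5 V.
With the supply zeroed, R_s and R_g appear in parallel from the tap: R_th = R_s‖R_g = (643 × 10000)/10640 = 604 Ω.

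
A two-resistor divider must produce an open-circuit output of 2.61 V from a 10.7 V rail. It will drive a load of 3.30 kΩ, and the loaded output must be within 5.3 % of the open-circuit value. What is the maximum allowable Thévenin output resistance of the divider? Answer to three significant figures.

Loading drop = R_th/(R_th + R_L) ≤ 0.0530, so R_th ≤ R_L · ε/(1−ε) = 3.30 kΩ × 0.0530/0.9470 = 185 Ω.

R_th ≤ 185 Ω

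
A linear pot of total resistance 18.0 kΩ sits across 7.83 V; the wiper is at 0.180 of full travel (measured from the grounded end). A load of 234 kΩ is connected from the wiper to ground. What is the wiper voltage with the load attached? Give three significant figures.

V ≈ 1.39 V

The wiper splits the pot into (1−α)R = 14.76 kΩ above and αR = 3.240 kΩ below.
Lower section ‖ load = 3.196 kΩ.
V_wiper = 7.83 × 3.196/(14.76 + 3.196) = 1.39 V.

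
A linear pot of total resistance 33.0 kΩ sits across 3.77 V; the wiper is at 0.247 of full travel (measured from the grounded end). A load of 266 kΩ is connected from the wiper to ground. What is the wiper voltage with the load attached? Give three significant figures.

The wiper splits the pot into (1−α)R = 24.85 kΩ above and αR = 8.151 kΩ below.
Lower section ‖ load = 7.909 kΩ.
V_wiper = 3.77 × 7.909/(24.85 + 7.909) = 0.910 V.

V ≈ 0.910 V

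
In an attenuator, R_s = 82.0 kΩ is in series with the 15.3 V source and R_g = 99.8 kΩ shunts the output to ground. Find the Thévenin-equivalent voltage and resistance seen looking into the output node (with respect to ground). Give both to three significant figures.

V_th = 8.40 V, R_th = 45.0 kΩ

V_th is the open-circuit tap voltage: 15.3 × 99.8/(82.0 + 99.8) = 8.40 V.
With the supply zeroed, R_s and R_g appear in parallel from the tap: R_th = R_s‖R_g = (82.0 × 99.8)/181.8 = 45.0 kΩ.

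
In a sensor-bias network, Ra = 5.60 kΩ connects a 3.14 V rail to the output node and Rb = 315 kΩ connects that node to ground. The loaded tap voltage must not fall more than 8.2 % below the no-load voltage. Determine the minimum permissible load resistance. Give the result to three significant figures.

Output resistance R_th = Ra‖Rb = (5.60 × 315)/320.6 = 5.502 kΩ.
The fractional drop is R_th/(R_th + R_L); requiring this ≤ 0.0820 gives R_L ≥ R_th(1/0.0820 − 1) = 5.502 × 11.20 = 61.6 kΩ.

R_L(min) ≈ 61.6 kΩ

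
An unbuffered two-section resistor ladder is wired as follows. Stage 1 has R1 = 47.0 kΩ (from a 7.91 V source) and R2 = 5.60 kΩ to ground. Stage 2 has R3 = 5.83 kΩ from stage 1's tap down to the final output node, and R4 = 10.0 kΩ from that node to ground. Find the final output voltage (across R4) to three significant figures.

Stage 2 presents R3+R4 = 15.83 kΩ as a load on stage 1's tap.
Stage 1's lower leg becomes R2‖(R3+R4) = 4.137 kΩ, so V_mid = 7.91 × 4.137/51.14 = 0.6399 V.
Stage 2 is itself unloaded: V_out = V_mid × R4/(R3+R4) = 0.6399 × 10.0/15.83 = 0.404 V.

V_out ≈ 0.404 V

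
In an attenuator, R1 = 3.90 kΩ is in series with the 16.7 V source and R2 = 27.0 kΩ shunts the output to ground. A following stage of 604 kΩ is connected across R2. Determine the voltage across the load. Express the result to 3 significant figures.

The load sits in parallel with R2: R2‖R_L = (27.0 × 604) / (27.0 + 604) = 25.84 kΩ.
V_out = 16.7 × 25.84 / (3.90 + 25.84) = 16.7 × 25.84/29.74 = 14.5 V.
(Unloaded it would have been 14.6 V.)

V_out ≈ 14.5 V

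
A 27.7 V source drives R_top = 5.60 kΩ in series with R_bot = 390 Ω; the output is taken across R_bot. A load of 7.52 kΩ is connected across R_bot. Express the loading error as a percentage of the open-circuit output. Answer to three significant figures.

4.62 %

The divider's output (Thévenin) resistance is R_top‖R_bot = 364.6 Ω.
Fractional drop under load = R_th/(R_th + R_L) = 364.6 / (364.6 + 7520) = 0.04624.
So the output falls by 4.62 %.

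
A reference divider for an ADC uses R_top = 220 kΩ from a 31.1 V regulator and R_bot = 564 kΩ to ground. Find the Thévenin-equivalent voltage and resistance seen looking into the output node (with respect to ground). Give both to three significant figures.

V_th = 22.4 V, R_th = 158 kΩ

V_th is the open-circuit tap voltage: 31.1 × 564/(220 + 564) = 22.4 V.
With the supply zeroed, R_top and R_bot appear in parallel from the tap: R_th = R_top‖R_bot = (220 × 564)/784.0 = 158 kΩ.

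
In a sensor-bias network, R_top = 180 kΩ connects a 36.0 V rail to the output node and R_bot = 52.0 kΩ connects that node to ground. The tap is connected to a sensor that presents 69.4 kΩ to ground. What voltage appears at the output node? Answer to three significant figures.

V_out ≈ 5.10 V

The load sits in parallel with R_bot: R_bot‖R_L = (52.0 × 69.4) / (52.0 + 69.4) = 29.73 kΩ.
V_out = 36.0 × 29.73 / (180 + 29.73) = 36.0 × 29.73/209.7 = 5.10 V.
(Unloaded it would have been 8.07 V.)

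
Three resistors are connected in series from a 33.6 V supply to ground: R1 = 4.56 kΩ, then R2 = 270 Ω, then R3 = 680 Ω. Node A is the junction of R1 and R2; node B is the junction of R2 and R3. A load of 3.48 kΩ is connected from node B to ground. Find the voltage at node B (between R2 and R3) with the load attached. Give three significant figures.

V ≈ 3.54 V

At node B, R3 is in parallel with the load: R3‖R_L = 568.8 Ω.
Below node A the resistance is R2 + (R3‖R_L) = 838.8 Ω, so V_A = 33.6 × 838.8/5399 = 5.221 V.
Then V_B = V_A × (R3‖R_L)/(R2 + R3‖R_L) = 5.221 × 568.8/838.8 = 3.54 V.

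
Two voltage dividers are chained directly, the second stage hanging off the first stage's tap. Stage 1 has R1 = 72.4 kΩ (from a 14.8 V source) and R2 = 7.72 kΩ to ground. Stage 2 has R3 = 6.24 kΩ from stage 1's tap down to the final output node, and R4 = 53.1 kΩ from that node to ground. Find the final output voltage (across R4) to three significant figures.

Stage 2 presents R3+R4 = 59.34 kΩ as a load on stage 1's tap.
Stage 1's lower leg becomes R2‖(R3+R4) = 6.831 kΩ, so V_mid = 14.8 × 6.831/79.23 = 1.276 V.
Stage 2 is itself unloaded: V_out = V_mid × R4/(R3+R4) = 1.276 × 53.1/59.34 = 1.14 V.

V_out ≈ 1.14 V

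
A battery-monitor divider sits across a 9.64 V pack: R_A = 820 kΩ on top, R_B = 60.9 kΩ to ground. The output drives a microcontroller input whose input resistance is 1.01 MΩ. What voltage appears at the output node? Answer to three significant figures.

The load sits in parallel with R_B: R_B‖R_L = (60.9 × 1010) / (60.9 + 1010) = 57.44 kΩ.
V_out = 9.64 × 57.44 / (820 + 57.44) = 9.64 × 57.44/877.4 = 0.631 V.
(Unloaded it would have been 0.666 V.)

V_out ≈ 0.631 V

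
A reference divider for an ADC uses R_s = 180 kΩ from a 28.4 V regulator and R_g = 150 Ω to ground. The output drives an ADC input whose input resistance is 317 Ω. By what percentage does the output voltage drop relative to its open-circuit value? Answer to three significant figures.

32.1 %

The divider's output (Thévenin) resistance is R_s‖R_g = 149.9 Ω.
Fractional drop under load = R_th/(R_th + R_L) = 149.9 / (149.9 + 317) = 0.3210.
So the output falls by 32.1 %.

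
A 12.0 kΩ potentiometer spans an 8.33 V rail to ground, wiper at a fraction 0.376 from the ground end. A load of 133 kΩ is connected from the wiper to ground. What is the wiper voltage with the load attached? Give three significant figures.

V ≈ 3.07 V

The wiper splits the pot into (1−α)R = 7.488 kΩ above and αR = 4.512 kΩ below.
Lower section ‖ load = 4.364 kΩ.
V_wiper = 8.33 × 4.364/(7.488 + 4.364) = 3.07 V.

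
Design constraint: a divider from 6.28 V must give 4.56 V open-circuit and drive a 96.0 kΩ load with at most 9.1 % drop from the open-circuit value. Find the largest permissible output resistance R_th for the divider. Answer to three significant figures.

Loading drop = R_th/(R_th + R_L) ≤ 0.0910, so R_th ≤ R_L · ε/(1−ε) = 96.0 kΩ × 0.0910/0.9090 = 9.61 kΩ.

R_th ≤ 9.61 kΩ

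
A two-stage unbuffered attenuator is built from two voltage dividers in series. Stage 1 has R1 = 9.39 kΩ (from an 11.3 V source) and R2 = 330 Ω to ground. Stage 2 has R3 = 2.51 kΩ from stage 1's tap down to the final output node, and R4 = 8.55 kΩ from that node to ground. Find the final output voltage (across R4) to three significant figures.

Stage 2 presents R3+R4 = 11060 Ω as a load on stage 1's tap.
Stage 1's lower leg becomes R2‖(R3+R4) = 320.4 Ω, so V_mid = 11.3 × 320.4/9710 = 0.3729 V.
Stage 2 is itself unloaded: V_out = V_mid × R4/(R3+R4) = 0.3729 × 8550/11060 = 0.288 V.

V_out ≈ 0.288 V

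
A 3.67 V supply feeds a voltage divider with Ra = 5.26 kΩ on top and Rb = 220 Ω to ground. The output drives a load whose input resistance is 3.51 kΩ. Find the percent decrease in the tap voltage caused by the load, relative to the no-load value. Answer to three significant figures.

5.67 %

The divider's output (Thévenin) resistance is Ra‖Rb = 211.2 Ω.
Fractional drop under load = R_th/(R_th + R_L) = 211.2 / (211.2 + 3510) = 0.05675.
So the output falls by 5.67 %.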